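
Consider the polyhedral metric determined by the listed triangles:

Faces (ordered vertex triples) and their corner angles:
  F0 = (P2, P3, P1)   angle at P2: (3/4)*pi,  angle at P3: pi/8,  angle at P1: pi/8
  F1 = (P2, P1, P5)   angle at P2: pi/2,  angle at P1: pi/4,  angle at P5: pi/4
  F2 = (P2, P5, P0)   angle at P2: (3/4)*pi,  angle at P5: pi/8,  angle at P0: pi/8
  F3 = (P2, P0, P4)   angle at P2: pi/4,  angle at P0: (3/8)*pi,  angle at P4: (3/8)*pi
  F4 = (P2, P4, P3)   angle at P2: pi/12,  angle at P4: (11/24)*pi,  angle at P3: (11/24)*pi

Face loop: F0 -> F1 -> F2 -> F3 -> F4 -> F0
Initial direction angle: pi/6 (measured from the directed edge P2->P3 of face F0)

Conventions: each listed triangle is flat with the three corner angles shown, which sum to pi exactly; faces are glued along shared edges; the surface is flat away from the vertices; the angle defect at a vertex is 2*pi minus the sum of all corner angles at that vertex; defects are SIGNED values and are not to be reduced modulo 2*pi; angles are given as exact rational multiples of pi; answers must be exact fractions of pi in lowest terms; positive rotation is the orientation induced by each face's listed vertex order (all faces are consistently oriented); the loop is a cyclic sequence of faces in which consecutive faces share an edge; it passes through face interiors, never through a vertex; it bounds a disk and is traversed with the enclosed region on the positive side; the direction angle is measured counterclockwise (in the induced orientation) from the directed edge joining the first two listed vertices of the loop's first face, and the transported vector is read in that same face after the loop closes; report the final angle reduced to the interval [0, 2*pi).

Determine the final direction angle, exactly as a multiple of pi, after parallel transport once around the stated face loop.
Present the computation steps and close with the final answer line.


enclosed vertex P2: corner angles sum to (7/3)*pi, defect = 2*pi - (7/3)*pi = -pi/3
holonomy = initial angle + sum of enclosed defects (mod 2*pi), positive in the induced orientation
final angle = pi/6 - pi/3 = (11/6)*pi (mod 2*pi)

Answer: final direction angle = (11/6)*pi


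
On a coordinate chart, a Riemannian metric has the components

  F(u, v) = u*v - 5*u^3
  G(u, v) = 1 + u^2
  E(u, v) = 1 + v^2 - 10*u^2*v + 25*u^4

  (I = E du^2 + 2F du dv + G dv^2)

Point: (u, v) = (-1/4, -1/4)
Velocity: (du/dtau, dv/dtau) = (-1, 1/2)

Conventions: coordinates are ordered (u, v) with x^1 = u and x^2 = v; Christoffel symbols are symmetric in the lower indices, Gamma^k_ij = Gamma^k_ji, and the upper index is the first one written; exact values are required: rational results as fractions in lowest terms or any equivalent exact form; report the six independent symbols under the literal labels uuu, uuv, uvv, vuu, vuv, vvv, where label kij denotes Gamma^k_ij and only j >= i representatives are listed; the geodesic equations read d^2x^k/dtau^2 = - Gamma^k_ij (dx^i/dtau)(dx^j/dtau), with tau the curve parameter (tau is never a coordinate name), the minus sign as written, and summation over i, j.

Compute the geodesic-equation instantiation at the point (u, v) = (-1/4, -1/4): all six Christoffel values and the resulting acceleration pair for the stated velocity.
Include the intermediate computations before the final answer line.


E = 337/256, F = 9/64, G = 17/16 at the point
E_u = -45/16, E_v = -9/8, F_u = -19/16, F_v = -1/4, G_u = -1/2, G_v = 0
EG - F^2 = 353/256;  g^inv = (256/353) * [[17/16, -9/64], [-9/64, 337/256]]
first-kind symbols [ij,l] = (1/2)(d_i g_jl + d_j g_il - d_l g_ij): [uu,u] = E_u/2 = -45/32, [uu,v] = F_u - E_v/2 = -5/8, [uv,u] = E_v/2 = -9/16, [uv,v] = G_u/2 = -1/4, [vv,u] = F_v - G_u/2 = 0, [vv,v] = G_v/2 = 0
Gamma^u_ij = (G*[ij,u] - F*[ij,v])/(EG - F^2), Gamma^v_ij = (E*[ij,v] - F*[ij,u])/(EG - F^2)
Gamma_uuu = -360/353, Gamma_uuv = -144/353, Gamma_uvv = 0, Gamma_vuu = -160/353, Gamma_vuv = -64/353, Gamma_vvv = 0
d^2u/dtau^2 = -(Gamma_uuu*(-1)^2 + 2*Gamma_uuv*(-1)*(1/2) + Gamma_uvv*(1/2)^2) = 216/353
d^2v/dtau^2 = -(Gamma_vuu*(-1)^2 + 2*Gamma_vuv*(-1)*(1/2) + Gamma_vvv*(1/2)^2) = 96/353

Answer: Gamma_uuu = -360/353, Gamma_uuv = -144/353, Gamma_uvv = 0, Gamma_vuu = -160/353, Gamma_vuv = -64/353, Gamma_vvv = 0; accelerations (d^2u/dtau^2, d^2v/dtau^2) = (216/353, 96/353)


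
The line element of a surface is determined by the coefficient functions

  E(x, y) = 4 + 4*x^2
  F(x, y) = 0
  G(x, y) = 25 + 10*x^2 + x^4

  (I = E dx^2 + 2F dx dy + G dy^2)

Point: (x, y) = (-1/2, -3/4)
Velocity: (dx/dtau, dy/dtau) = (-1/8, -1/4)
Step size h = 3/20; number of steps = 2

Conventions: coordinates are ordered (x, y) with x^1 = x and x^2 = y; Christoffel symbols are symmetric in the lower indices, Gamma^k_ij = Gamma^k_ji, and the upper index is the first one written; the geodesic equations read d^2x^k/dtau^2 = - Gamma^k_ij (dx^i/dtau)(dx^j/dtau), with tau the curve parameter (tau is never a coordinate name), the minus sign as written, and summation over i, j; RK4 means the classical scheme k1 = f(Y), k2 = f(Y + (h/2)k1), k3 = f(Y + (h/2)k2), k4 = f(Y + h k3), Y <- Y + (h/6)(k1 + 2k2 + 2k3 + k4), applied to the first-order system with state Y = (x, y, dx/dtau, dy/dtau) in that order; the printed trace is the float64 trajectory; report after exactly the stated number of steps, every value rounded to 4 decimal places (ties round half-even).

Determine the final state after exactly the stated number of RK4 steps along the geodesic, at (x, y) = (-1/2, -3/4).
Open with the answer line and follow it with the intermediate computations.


Answer: x = -0.5402, y = -0.8244, dx/dtau = -0.1427, dy/dtau = -0.2461

f(Y) = (dx/dtau, dy/dtau, -Gamma^x_ij Y'^i Y'^j, -Gamma^y_ij Y'^i Y'^j) with the Gammas evaluated at the stage position; h = 0.150000; intermediate values shown to 6 dp
step 0: x = -0.5000, y = -0.7500, dx/dtau = -0.1250, dy/dtau = -0.2500
step 1:
  k1: at (x, y) = (-0.500000, -0.750000), (dx/dtau, dy/dtau) = (-0.125000, -0.250000); Gamma_xxx = -0.400000, Gamma_xxy = 0.000000, Gamma_xyy = 1.050000, Gamma_yxx = 0.000000, Gamma_yxy = -0.190476, Gamma_yyy = 0.000000; k1 = (-0.125000, -0.250000, -0.059375, 0.011905)
  k2: at (x, y) = (-0.509375, -0.768750), (dx/dtau, dy/dtau) = (-0.129453, -0.249107); Gamma_xxx = -0.404438, Gamma_xxy = 0.000000, Gamma_xyy = 1.063564, Gamma_yxx = 0.000000, Gamma_yxy = -0.193698, Gamma_yyy = 0.000000; k2 = (-0.129453, -0.249107, -0.059221, 0.012493)
  k3: at (x, y) = (-0.509709, -0.768683), (dx/dtau, dy/dtau) = (-0.129442, -0.249063); Gamma_xxx = -0.404594, Gamma_xxy = 0.000000, Gamma_xyy = 1.064043, Gamma_yxx = 0.000000, Gamma_yxy = -0.193813, Gamma_yyy = 0.000000; k3 = (-0.129442, -0.249063, -0.059226, 0.012497)
  k4: at (x, y) = (-0.519416, -0.787359), (dx/dtau, dy/dtau) = (-0.133884, -0.248125); Gamma_xxx = -0.409056, Gamma_xxy = 0.000000, Gamma_xyy = 1.077820, Gamma_yxx = 0.000000, Gamma_yxy = -0.197130, Gamma_yyy = 0.000000; k4 = (-0.133884, -0.248125, -0.059025, 0.013097)
  Y <- Y + (h/6)(k1 + 2k2 + 2k3 + k4): x = -0.5194, y = -0.7874, dx/dtau = -0.1339, dy/dtau = -0.2481
step 2:
  k1: at (x, y) = (-0.519417, -0.787362), (dx/dtau, dy/dtau) = (-0.133882, -0.248125); Gamma_xxx = -0.409056, Gamma_xxy = 0.000000, Gamma_xyy = 1.077820, Gamma_yxx = 0.000000, Gamma_yxy = -0.197130, Gamma_yyy = 0.000000; k1 = (-0.133882, -0.248125, -0.059025, 0.013097)
  k2: at (x, y) = (-0.529458, -0.805971), (dx/dtau, dy/dtau) = (-0.138309, -0.247143); Gamma_xxx = -0.413534, Gamma_xxy = 0.000000, Gamma_xyy = 1.091797, Gamma_yxx = 0.000000, Gamma_yxy = -0.200540, Gamma_yyy = 0.000000; k2 = (-0.138309, -0.247143, -0.058776, 0.013710)
  k3: at (x, y) = (-0.529790, -0.805897), (dx/dtau, dy/dtau) = (-0.138291, -0.247097); Gamma_xxx = -0.413680, Gamma_xxy = 0.000000, Gamma_xyy = 1.092254, Gamma_yxx = 0.000000, Gamma_yxy = -0.200652, Gamma_yyy = 0.000000; k3 = (-0.138291, -0.247097, -0.058778, 0.013713)
  k4: at (x, y) = (-0.540160, -0.824426), (dx/dtau, dy/dtau) = (-0.142699, -0.246069); Gamma_xxx = -0.418154, Gamma_xxy = 0.000000, Gamma_xyy = 1.106389, Gamma_yxx = 0.000000, Gamma_yxy = -0.204151, Gamma_yyy = 0.000000; k4 = (-0.142699, -0.246069, -0.058477, 0.014337)
  Y <- Y + (h/6)(k1 + 2k2 + 2k3 + k4): x = -0.5402, y = -0.8244, dx/dtau = -0.1427, dy/dtau = -0.2461


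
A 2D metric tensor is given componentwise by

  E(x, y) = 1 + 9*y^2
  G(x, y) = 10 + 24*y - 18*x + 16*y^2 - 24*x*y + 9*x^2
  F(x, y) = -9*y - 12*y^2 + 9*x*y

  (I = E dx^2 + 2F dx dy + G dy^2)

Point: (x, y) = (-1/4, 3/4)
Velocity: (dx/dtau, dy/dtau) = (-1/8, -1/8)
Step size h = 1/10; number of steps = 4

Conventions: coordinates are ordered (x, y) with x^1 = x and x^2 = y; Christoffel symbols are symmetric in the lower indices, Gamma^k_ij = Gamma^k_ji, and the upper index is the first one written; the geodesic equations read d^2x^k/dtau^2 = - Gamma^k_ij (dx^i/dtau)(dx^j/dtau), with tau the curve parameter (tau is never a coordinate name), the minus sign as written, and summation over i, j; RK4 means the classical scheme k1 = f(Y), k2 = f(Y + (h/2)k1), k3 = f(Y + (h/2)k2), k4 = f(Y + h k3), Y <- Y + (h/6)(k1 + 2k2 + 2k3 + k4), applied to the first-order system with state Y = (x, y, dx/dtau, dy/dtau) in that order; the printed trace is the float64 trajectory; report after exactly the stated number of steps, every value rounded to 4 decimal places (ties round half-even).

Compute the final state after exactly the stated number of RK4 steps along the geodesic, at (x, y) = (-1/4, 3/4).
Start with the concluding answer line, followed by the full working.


Answer: x = -0.3001, y = 0.7003, dx/dtau = -0.1255, dy/dtau = -0.1233

f(Y) = (dx/dtau, dy/dtau, -Gamma^x_ij Y'^i Y'^j, -Gamma^y_ij Y'^i Y'^j) with the Gammas evaluated at the stage position; h = 0.100000; intermediate values shown to 6 dp
step 0: x = -0.2500, y = 0.7500, dx/dtau = -0.1250, dy/dtau = -0.1250
step 1:
  k1: at (x, y) = (-0.250000, 0.750000), (dx/dtau, dy/dtau) = (-0.125000, -0.125000); Gamma_xxx = 0.000000, Gamma_xxy = 0.130751, Gamma_xyy = -0.174334, Gamma_yxx = 0.000000, Gamma_yxy = -0.392252, Gamma_yyy = 0.523002; k1 = (-0.125000, -0.125000, -0.001362, 0.004086)
  k2: at (x, y) = (-0.256250, 0.743750), (dx/dtau, dy/dtau) = (-0.125068, -0.124796); Gamma_xxx = 0.000000, Gamma_xxy = 0.130085, Gamma_xyy = -0.173447, Gamma_yxx = 0.000000, Gamma_yxy = -0.393171, Gamma_yyy = 0.524228; k2 = (-0.125068, -0.124796, -0.001359, 0.004109)
  k3: at (x, y) = (-0.256253, 0.743760), (dx/dtau, dy/dtau) = (-0.125068, -0.124795); Gamma_xxx = 0.000000, Gamma_xxy = 0.130085, Gamma_xyy = -0.173447, Gamma_yxx = 0.000000, Gamma_yxy = -0.393167, Gamma_yyy = 0.524223; k3 = (-0.125068, -0.124795, -0.001359, 0.004109)
  k4: at (x, y) = (-0.262507, 0.737521), (dx/dtau, dy/dtau) = (-0.125136, -0.124589); Gamma_xxx = 0.000000, Gamma_xxy = 0.129413, Gamma_xyy = -0.172551, Gamma_yxx = 0.000000, Gamma_yxy = -0.394083, Gamma_yyy = 0.525444; k4 = (-0.125136, -0.124589, -0.001357, 0.004132)
  Y <- Y + (h/6)(k1 + 2k2 + 2k3 + k4): x = -0.2625, y = 0.7375, dx/dtau = -0.1251, dy/dtau = -0.1246
step 2:
  k1: at (x, y) = (-0.262507, 0.737521), (dx/dtau, dy/dtau) = (-0.125136, -0.124589); Gamma_xxx = 0.000000, Gamma_xxy = 0.129413, Gamma_xyy = -0.172551, Gamma_yxx = 0.000000, Gamma_yxy = -0.394083, Gamma_yyy = 0.525444; k1 = (-0.125136, -0.124589, -0.001357, 0.004132)
  k2: at (x, y) = (-0.268764, 0.731291), (dx/dtau, dy/dtau) = (-0.125204, -0.124383); Gamma_xxx = 0.000000, Gamma_xxy = 0.128734, Gamma_xyy = -0.171646, Gamma_yxx = 0.000000, Gamma_yxy = -0.394995, Gamma_yyy = 0.526661; k2 = (-0.125204, -0.124383, -0.001354, 0.004155)
  k3: at (x, y) = (-0.268767, 0.731301), (dx/dtau, dy/dtau) = (-0.125204, -0.124381); Gamma_xxx = 0.000000, Gamma_xxy = 0.128734, Gamma_xyy = -0.171646, Gamma_yxx = 0.000000, Gamma_yxy = -0.394992, Gamma_yyy = 0.526656; k3 = (-0.125204, -0.124381, -0.001354, 0.004155)
  k4: at (x, y) = (-0.275027, 0.725082), (dx/dtau, dy/dtau) = (-0.125271, -0.124174); Gamma_xxx = 0.000000, Gamma_xxy = 0.128049, Gamma_xyy = -0.170732, Gamma_yxx = 0.000000, Gamma_yxy = -0.395901, Gamma_yyy = 0.527868; k4 = (-0.125271, -0.124174, -0.001351, 0.004178)
  Y <- Y + (h/6)(k1 + 2k2 + 2k3 + k4): x = -0.2750, y = 0.7251, dx/dtau = -0.1253, dy/dtau = -0.1242
step 3:
  k1: at (x, y) = (-0.275027, 0.725082), (dx/dtau, dy/dtau) = (-0.125271, -0.124174); Gamma_xxx = 0.000000, Gamma_xxy = 0.128049, Gamma_xyy = -0.170732, Gamma_yxx = 0.000000, Gamma_yxy = -0.395901, Gamma_yyy = 0.527868; k1 = (-0.125271, -0.124174, -0.001351, 0.004178)
  k2: at (x, y) = (-0.281291, 0.718874), (dx/dtau, dy/dtau) = (-0.125339, -0.123965); Gamma_xxx = 0.000000, Gamma_xxy = 0.127357, Gamma_xyy = -0.169810, Gamma_yxx = 0.000000, Gamma_yxy = -0.396806, Gamma_yyy = 0.529075; k2 = (-0.125339, -0.123965, -0.001348, 0.004200)
  k3: at (x, y) = (-0.281294, 0.718884), (dx/dtau, dy/dtau) = (-0.125339, -0.123964); Gamma_xxx = 0.000000, Gamma_xxy = 0.127357, Gamma_xyy = -0.169809, Gamma_yxx = 0.000000, Gamma_yxy = -0.396802, Gamma_yyy = 0.529070; k3 = (-0.125339, -0.123964, -0.001348, 0.004200)
  k4: at (x, y) = (-0.287561, 0.712686), (dx/dtau, dy/dtau) = (-0.125406, -0.123754); Gamma_xxx = 0.000000, Gamma_xxy = 0.126659, Gamma_xyy = -0.168878, Gamma_yxx = 0.000000, Gamma_yxy = -0.397704, Gamma_yyy = 0.530272; k4 = (-0.125406, -0.123754, -0.001345, 0.004223)
  Y <- Y + (h/6)(k1 + 2k2 + 2k3 + k4): x = -0.2876, y = 0.7127, dx/dtau = -0.1254, dy/dtau = -0.1238
step 4:
  k1: at (x, y) = (-0.287561, 0.712686), (dx/dtau, dy/dtau) = (-0.125406, -0.123754); Gamma_xxx = 0.000000, Gamma_xxy = 0.126659, Gamma_xyy = -0.168878, Gamma_yxx = 0.000000, Gamma_yxy = -0.397704, Gamma_yyy = 0.530272; k1 = (-0.125406, -0.123754, -0.001345, 0.004223)
  k2: at (x, y) = (-0.293831, 0.706498), (dx/dtau, dy/dtau) = (-0.125473, -0.123542); Gamma_xxx = 0.000000, Gamma_xxy = 0.125954, Gamma_xyy = -0.167939, Gamma_yxx = 0.000000, Gamma_yxy = -0.398602, Gamma_yyy = 0.531469; k2 = (-0.125473, -0.123542, -0.001342, 0.004246)
  k3: at (x, y) = (-0.293835, 0.706509), (dx/dtau, dy/dtau) = (-0.125473, -0.123541); Gamma_xxx = 0.000000, Gamma_xxy = 0.125954, Gamma_xyy = -0.167938, Gamma_yxx = 0.000000, Gamma_yxy = -0.398598, Gamma_yyy = 0.531464; k3 = (-0.125473, -0.123541, -0.001342, 0.004246)
  k4: at (x, y) = (-0.300108, 0.700332), (dx/dtau, dy/dtau) = (-0.125540, -0.123329); Gamma_xxx = 0.000000, Gamma_xxy = 0.125242, Gamma_xyy = -0.166990, Gamma_yxx = 0.000000, Gamma_yxy = -0.399492, Gamma_yyy = 0.532656; k4 = (-0.125540, -0.123329, -0.001338, 0.004269)
  Y <- Y + (h/6)(k1 + 2k2 + 2k3 + k4): x = -0.3001, y = 0.7003, dx/dtau = -0.1255, dy/dtau = -0.1233


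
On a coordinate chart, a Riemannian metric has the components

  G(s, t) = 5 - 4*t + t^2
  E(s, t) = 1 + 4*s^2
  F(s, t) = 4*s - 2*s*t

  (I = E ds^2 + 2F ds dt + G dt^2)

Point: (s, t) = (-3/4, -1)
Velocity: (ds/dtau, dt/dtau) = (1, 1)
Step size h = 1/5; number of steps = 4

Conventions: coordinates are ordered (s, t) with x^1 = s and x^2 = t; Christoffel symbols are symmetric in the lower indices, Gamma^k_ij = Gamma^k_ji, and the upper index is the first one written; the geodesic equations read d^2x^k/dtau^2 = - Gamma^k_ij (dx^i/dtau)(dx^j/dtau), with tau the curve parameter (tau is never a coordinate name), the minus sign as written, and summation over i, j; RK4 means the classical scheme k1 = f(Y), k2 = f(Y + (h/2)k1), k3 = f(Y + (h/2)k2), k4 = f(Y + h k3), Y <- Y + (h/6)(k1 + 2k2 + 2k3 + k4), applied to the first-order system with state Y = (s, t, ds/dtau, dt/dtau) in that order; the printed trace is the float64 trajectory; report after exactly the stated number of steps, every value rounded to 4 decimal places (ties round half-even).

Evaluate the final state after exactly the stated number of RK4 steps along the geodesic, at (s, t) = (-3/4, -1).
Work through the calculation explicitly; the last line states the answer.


f(Y) = (ds/dtau, dt/dtau, -Gamma^s_ij Y'^i Y'^j, -Gamma^t_ij Y'^i Y'^j) with the Gammas evaluated at the stage position; h = 0.200000; intermediate values shown to 6 dp
step 0: s = -0.7500, t = -1.0000, ds/dtau = 1.0000, dt/dtau = 1.0000
step 1:
  k1: at (s, t) = (-0.750000, -1.000000), (ds/dtau, dt/dtau) = (1.000000, 1.000000); Gamma_sss = -0.244898, Gamma_sst = 0.000000, Gamma_stt = 0.122449, Gamma_tss = 0.489796, Gamma_tst = 0.000000, Gamma_ttt = -0.244898; k1 = (1.000000, 1.000000, 0.122449, -0.244898)
  k2: at (s, t) = (-0.650000, -0.900000), (ds/dtau, dt/dtau) = (1.012245, 0.975510); Gamma_sss = -0.234234, Gamma_sst = 0.000000, Gamma_stt = 0.117117, Gamma_tss = 0.522523, Gamma_tst = 0.000000, Gamma_ttt = -0.261261; k2 = (1.012245, 0.975510, 0.128555, -0.286776)
  k3: at (s, t) = (-0.648776, -0.902449), (ds/dtau, dt/dtau) = (1.012855, 0.971322); Gamma_sss = -0.233628, Gamma_sst = 0.000000, Gamma_stt = 0.116814, Gamma_tss = 0.522594, Gamma_tst = 0.000000, Gamma_ttt = -0.261297; k3 = (1.012855, 0.971322, 0.129463, -0.289592)
  k4: at (s, t) = (-0.547429, -0.805736), (ds/dtau, dt/dtau) = (1.025893, 0.942082); Gamma_sss = -0.217431, Gamma_sst = 0.000000, Gamma_stt = 0.108715, Gamma_tss = 0.557198, Gamma_tst = 0.000000, Gamma_ttt = -0.278599; k4 = (1.025893, 0.942082, 0.132349, -0.339165)
  Y <- Y + (h/6)(k1 + 2k2 + 2k3 + k4): s = -0.5475, t = -0.8055, ds/dtau = 1.0257, dt/dtau = 0.9421
step 2:
  k1: at (s, t) = (-0.547464, -0.805475), (ds/dtau, dt/dtau) = (1.025694, 0.942107); Gamma_sss = -0.217473, Gamma_sst = 0.000000, Gamma_stt = 0.108736, Gamma_tss = 0.557219, Gamma_tst = 0.000000, Gamma_ttt = -0.278610; k1 = (1.025694, 0.942107, 0.132281, -0.338938)
  k2: at (s, t) = (-0.444894, -0.711264), (ds/dtau, dt/dtau) = (1.038923, 0.908213); Gamma_sss = -0.194645, Gamma_sst = 0.000000, Gamma_stt = 0.097322, Gamma_tss = 0.593101, Gamma_tst = 0.000000, Gamma_ttt = -0.296550; k2 = (1.038923, 0.908213, 0.129816, -0.395560)
  k3: at (s, t) = (-0.443571, -0.714654), (ds/dtau, dt/dtau) = (1.038676, 0.902551); Gamma_sss = -0.193776, Gamma_sst = 0.000000, Gamma_stt = 0.096888, Gamma_tss = 0.592954, Gamma_tst = 0.000000, Gamma_ttt = -0.296477; k3 = (1.038676, 0.902551, 0.130130, -0.398198)
  k4: at (s, t) = (-0.339728, -0.624965), (ds/dtau, dt/dtau) = (1.051720, 0.862467); Gamma_sss = -0.162703, Gamma_sst = 0.000000, Gamma_stt = 0.081352, Gamma_tss = 0.628576, Gamma_tst = 0.000000, Gamma_ttt = -0.314288; k4 = (1.051720, 0.862467, 0.119455, -0.461495)
  Y <- Y + (h/6)(k1 + 2k2 + 2k3 + k4): s = -0.3397, t = -0.6246, ds/dtau = 1.0514, dt/dtau = 0.8625
step 3:
  k1: at (s, t) = (-0.339710, -0.624605), (ds/dtau, dt/dtau) = (1.051415, 0.862508); Gamma_sss = -0.162732, Gamma_sst = 0.000000, Gamma_stt = 0.081366, Gamma_tss = 0.628636, Gamma_tst = 0.000000, Gamma_ttt = -0.314318; k1 = (1.051415, 0.862508, 0.119366, -0.461113)
  k2: at (s, t) = (-0.234568, -0.538354), (ds/dtau, dt/dtau) = (1.063352, 0.816397); Gamma_sss = -0.122437, Gamma_sst = 0.000000, Gamma_stt = 0.061218, Gamma_tss = 0.662468, Gamma_tst = 0.000000, Gamma_ttt = -0.331234; k2 = (1.063352, 0.816397, 0.097639, -0.528295)
  k3: at (s, t) = (-0.233375, -0.542965), (ds/dtau, dt/dtau) = (1.061179, 0.809679); Gamma_sss = -0.121478, Gamma_sst = 0.000000, Gamma_stt = 0.060739, Gamma_tss = 0.661840, Gamma_tst = 0.000000, Gamma_ttt = -0.330920; k3 = (1.061179, 0.809679, 0.096977, -0.528355)
  k4: at (s, t) = (-0.127474, -0.462669), (ds/dtau, dt/dtau) = (1.070811, 0.756838); Gamma_sss = -0.071517, Gamma_sst = 0.000000, Gamma_stt = 0.035758, Gamma_tss = 0.690816, Gamma_tst = 0.000000, Gamma_ttt = -0.345408; k4 = (1.070811, 0.756838, 0.061521, -0.594264)
  Y <- Y + (h/6)(k1 + 2k2 + 2k3 + k4): s = -0.1273, t = -0.4622, ds/dtau = 1.0704, dt/dtau = 0.7569
step 4:
  k1: at (s, t) = (-0.127334, -0.462222), (ds/dtau, dt/dtau) = (1.070419, 0.756886); Gamma_sss = -0.071462, Gamma_sst = 0.000000, Gamma_stt = 0.035731, Gamma_tss = 0.690918, Gamma_tst = 0.000000, Gamma_ttt = -0.345459; k1 = (1.070419, 0.756886, 0.061411, -0.593747)
  k2: at (s, t) = (-0.020292, -0.386533), (ds/dtau, dt/dtau) = (1.076560, 0.697511); Gamma_sss = -0.012119, Gamma_sst = 0.000000, Gamma_stt = 0.006060, Gamma_tss = 0.712697, Gamma_tst = 0.000000, Gamma_ttt = -0.356349; k2 = (1.076560, 0.697511, 0.011098, -0.652632)
  k3: at (s, t) = (-0.019677, -0.392471), (ds/dtau, dt/dtau) = (1.071529, 0.691623); Gamma_sss = -0.011703, Gamma_sst = 0.000000, Gamma_stt = 0.005852, Gamma_tss = 0.711466, Gamma_tst = 0.000000, Gamma_ttt = -0.355733; k3 = (1.071529, 0.691623, 0.010638, -0.646726)
  k4: at (s, t) = (0.086972, -0.323897), (ds/dtau, dt/dtau) = (1.072547, 0.627541); Gamma_sss = 0.054098, Gamma_sst = 0.000000, Gamma_stt = -0.027049, Gamma_tss = 0.722745, Gamma_tst = 0.000000, Gamma_ttt = -0.361372; k4 = (1.072547, 0.627541, -0.051580, -0.689103)
  Y <- Y + (h/6)(k1 + 2k2 + 2k3 + k4): s = 0.0873, t = -0.3235, ds/dtau = 1.0722, dt/dtau = 0.6275

Answer: s = 0.0873, t = -0.3235, ds/dtau = 1.0722, dt/dtau = 0.6275


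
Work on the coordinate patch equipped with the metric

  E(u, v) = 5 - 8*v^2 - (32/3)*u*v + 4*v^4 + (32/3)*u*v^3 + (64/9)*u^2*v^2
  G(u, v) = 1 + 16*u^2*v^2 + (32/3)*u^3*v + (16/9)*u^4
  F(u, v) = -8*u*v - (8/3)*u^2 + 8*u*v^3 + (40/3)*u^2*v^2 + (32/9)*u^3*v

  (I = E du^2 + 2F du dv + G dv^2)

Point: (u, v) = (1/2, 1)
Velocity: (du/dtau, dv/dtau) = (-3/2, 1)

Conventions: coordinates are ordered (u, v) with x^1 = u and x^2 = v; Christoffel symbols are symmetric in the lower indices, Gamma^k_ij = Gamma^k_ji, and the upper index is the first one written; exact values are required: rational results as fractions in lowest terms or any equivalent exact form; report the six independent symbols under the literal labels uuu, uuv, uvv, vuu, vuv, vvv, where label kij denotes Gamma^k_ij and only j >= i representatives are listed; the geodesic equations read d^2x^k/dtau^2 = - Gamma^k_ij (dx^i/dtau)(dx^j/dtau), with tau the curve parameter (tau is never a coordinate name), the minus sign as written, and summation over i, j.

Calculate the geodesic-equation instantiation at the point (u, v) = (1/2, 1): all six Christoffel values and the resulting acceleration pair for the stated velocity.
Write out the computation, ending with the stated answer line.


E = 25/9, F = 28/9, G = 58/9 at the point
E_u = 64/9, E_v = 128/9, F_u = 40/3, F_v = 136/9, G_u = 224/9, G_v = 28/3
EG - F^2 = 74/9;  g^inv = (9/74) * [[58/9, -28/9], [-28/9, 25/9]]
first-kind symbols [ij,l] = (1/2)(d_i g_jl + d_j g_il - d_l g_ij): [uu,u] = E_u/2 = 32/9, [uu,v] = F_u - E_v/2 = 56/9, [uv,u] = E_v/2 = 64/9, [uv,v] = G_u/2 = 112/9, [vv,u] = F_v - G_u/2 = 8/3, [vv,v] = G_v/2 = 14/3
Gamma^u_ij = (G*[ij,u] - F*[ij,v])/(EG - F^2), Gamma^v_ij = (E*[ij,v] - F*[ij,u])/(EG - F^2)
Gamma_uuu = 16/37, Gamma_uuv = 32/37, Gamma_uvv = 12/37, Gamma_vuu = 28/37, Gamma_vuv = 56/37, Gamma_vvv = 21/37
d^2u/dtau^2 = -(Gamma_uuu*(-3/2)^2 + 2*Gamma_uuv*(-3/2)*(1) + Gamma_uvv*(1)^2) = 48/37
d^2v/dtau^2 = -(Gamma_vuu*(-3/2)^2 + 2*Gamma_vuv*(-3/2)*(1) + Gamma_vvv*(1)^2) = 84/37

Answer: Gamma_uuu = 16/37, Gamma_uuv = 32/37, Gamma_uvv = 12/37, Gamma_vuu = 28/37, Gamma_vuv = 56/37, Gamma_vvv = 21/37; accelerations (d^2u/dtau^2, d^2v/dtau^2) = (48/37, 84/37)


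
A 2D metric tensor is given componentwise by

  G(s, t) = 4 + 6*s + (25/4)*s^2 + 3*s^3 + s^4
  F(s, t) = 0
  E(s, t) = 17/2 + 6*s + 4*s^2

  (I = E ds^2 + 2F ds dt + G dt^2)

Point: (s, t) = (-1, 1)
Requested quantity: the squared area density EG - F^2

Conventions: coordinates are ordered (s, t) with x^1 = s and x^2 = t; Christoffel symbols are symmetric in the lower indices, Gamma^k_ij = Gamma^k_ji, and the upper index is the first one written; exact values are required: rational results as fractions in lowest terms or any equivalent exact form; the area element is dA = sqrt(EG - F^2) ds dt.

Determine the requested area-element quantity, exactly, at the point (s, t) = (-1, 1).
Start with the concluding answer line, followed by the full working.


Answer: EG - F^2 = 117/8

E = 13/2, F = 0, G = 9/4; EG - F^2 = 117/8


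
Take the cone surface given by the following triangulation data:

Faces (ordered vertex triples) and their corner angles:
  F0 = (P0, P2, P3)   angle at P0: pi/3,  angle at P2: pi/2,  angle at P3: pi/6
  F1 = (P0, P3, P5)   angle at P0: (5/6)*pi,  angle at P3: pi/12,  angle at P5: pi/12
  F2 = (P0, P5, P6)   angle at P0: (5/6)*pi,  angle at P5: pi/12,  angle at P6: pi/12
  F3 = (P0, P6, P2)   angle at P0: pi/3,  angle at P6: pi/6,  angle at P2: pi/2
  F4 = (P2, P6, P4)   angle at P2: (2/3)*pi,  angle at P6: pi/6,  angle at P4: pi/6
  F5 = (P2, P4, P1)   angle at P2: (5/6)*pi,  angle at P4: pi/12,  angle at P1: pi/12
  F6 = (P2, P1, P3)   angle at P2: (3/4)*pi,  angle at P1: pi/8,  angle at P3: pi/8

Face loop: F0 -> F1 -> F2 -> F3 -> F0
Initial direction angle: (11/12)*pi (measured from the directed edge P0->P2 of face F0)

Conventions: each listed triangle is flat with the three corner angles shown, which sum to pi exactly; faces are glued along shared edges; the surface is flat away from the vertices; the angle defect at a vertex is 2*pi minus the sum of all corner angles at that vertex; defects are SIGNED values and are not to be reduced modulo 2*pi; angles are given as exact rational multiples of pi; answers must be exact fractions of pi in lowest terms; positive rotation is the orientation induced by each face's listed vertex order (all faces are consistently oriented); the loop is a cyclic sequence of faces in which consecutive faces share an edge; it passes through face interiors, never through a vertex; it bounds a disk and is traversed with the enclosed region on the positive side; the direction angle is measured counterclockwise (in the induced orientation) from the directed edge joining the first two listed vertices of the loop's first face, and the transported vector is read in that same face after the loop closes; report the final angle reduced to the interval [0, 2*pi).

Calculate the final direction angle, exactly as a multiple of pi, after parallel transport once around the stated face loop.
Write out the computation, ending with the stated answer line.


enclosed vertex P0: corner angles sum to (7/3)*pi, defect = 2*pi - (7/3)*pi = -pi/3
holonomy = initial angle + sum of enclosed defects (mod 2*pi), positive in the induced orientation
final angle = (11/12)*pi - pi/3 = (7/12)*pi (mod 2*pi)

Answer: final direction angle = (7/12)*pi


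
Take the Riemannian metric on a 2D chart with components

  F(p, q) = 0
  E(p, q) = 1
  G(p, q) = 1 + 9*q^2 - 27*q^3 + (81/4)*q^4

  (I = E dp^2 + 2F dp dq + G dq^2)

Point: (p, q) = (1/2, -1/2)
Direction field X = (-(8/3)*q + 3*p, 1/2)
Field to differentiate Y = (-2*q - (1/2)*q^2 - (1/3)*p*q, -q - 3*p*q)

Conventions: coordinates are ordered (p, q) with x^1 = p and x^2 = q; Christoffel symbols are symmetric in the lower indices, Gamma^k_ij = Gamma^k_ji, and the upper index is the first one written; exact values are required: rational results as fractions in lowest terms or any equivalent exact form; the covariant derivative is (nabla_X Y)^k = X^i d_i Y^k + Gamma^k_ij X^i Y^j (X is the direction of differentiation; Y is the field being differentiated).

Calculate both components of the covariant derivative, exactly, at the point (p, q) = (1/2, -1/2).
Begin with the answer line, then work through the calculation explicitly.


Answer: (nabla_X Y)^p = -13/36, (nabla_X Y)^q = 291/202

E = 1, F = 0, G = 505/64 at the point
E_p = 0, E_q = 0, F_p = 0, F_q = 0, G_p = 0, G_q = -315/8
EG - F^2 = 505/64;  g^inv = (64/505) * [[505/64, 0], [0, 1]]
first-kind symbols [ij,l] = (1/2)(d_i g_jl + d_j g_il - d_l g_ij): [pp,p] = E_p/2 = 0, [pp,q] = F_p - E_q/2 = 0, [pq,p] = E_q/2 = 0, [pq,q] = G_p/2 = 0, [qq,p] = F_q - G_p/2 = 0, [qq,q] = G_q/2 = -315/16
Gamma^p_ij = (G*[ij,p] - F*[ij,q])/(EG - F^2), Gamma^q_ij = (E*[ij,q] - F*[ij,p])/(EG - F^2)
Gamma_ppp = 0, Gamma_ppq = 0, Gamma_pqq = 0, Gamma_qpp = 0, Gamma_qpq = 0, Gamma_qqq = -252/101
X = (17/6, 1/2), Y = (23/24, 5/4) at the point


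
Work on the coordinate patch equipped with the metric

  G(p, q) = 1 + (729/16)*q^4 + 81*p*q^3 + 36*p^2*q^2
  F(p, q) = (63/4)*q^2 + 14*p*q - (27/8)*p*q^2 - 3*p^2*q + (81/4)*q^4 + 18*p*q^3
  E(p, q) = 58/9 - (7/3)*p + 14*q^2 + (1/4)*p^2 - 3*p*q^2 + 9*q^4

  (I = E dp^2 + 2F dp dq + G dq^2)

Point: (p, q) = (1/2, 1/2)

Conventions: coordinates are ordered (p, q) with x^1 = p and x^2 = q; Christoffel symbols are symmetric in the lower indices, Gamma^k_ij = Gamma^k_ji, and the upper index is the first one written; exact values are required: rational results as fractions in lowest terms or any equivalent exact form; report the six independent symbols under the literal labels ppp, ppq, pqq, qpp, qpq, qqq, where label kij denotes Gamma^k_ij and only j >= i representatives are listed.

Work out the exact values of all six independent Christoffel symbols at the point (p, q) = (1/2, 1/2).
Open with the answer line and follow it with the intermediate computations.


Answer: Gamma_ppp = -3264/44209, Gamma_ppq = 19584/44209, Gamma_pqq = 63648/44209, Gamma_qpp = -3672/44209, Gamma_qpq = 22032/44209, Gamma_qqq = 71604/44209

E = 325/36, F = 289/32, G = 2857/256 at the point
E_p = -17/6, E_q = 17, F_p = 221/32, F_q = 595/16, G_p = 153/8, G_q = 1989/32
EG - F^2 = 44209/2304;  g^inv = (2304/44209) * [[2857/256, -289/32], [-289/32, 325/36]]
first-kind symbols [ij,l] = (1/2)(d_i g_jl + d_j g_il - d_l g_ij): [pp,p] = E_p/2 = -17/12, [pp,q] = F_p - E_q/2 = -51/32, [pq,p] = E_q/2 = 17/2, [pq,q] = G_p/2 = 153/16, [qq,p] = F_q - G_p/2 = 221/8, [qq,q] = G_q/2 = 1989/64
Gamma^p_ij = (G*[ij,p] - F*[ij,q])/(EG - F^2), Gamma^q_ij = (E*[ij,q] - F*[ij,p])/(EG - F^2)


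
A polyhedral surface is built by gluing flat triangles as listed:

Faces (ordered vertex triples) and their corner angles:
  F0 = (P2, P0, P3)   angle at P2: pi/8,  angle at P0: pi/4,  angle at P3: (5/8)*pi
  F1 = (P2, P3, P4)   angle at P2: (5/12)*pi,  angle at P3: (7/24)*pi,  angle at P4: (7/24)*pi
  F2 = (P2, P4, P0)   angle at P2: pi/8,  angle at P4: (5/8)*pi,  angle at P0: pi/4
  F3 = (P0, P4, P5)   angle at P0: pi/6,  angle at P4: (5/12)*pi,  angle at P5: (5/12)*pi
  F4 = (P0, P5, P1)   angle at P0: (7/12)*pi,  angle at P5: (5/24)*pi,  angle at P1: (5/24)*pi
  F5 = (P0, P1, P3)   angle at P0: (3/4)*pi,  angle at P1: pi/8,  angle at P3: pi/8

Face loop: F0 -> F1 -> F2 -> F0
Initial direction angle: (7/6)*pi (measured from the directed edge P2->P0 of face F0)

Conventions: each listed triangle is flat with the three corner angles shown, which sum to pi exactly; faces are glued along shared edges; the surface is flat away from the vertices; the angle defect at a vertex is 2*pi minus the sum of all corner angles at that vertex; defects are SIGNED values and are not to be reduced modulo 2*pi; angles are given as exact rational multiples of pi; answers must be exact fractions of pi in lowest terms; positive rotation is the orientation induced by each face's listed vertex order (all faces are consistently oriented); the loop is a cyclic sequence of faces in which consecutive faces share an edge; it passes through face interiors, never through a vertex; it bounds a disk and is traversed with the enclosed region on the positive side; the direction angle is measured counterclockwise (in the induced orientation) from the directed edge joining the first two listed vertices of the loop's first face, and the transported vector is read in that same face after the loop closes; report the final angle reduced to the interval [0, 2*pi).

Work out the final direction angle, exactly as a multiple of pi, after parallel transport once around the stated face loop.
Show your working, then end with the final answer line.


enclosed vertex P2: corner angles sum to (2/3)*pi, defect = 2*pi - (2/3)*pi = (4/3)*pi
by Gauss-Bonnet the loop rotates the vector by the enclosed defect sum (positive orientation, mod 2*pi)
final angle = (7/6)*pi + (4/3)*pi = pi/2 (mod 2*pi)

Answer: final direction angle = pi/2


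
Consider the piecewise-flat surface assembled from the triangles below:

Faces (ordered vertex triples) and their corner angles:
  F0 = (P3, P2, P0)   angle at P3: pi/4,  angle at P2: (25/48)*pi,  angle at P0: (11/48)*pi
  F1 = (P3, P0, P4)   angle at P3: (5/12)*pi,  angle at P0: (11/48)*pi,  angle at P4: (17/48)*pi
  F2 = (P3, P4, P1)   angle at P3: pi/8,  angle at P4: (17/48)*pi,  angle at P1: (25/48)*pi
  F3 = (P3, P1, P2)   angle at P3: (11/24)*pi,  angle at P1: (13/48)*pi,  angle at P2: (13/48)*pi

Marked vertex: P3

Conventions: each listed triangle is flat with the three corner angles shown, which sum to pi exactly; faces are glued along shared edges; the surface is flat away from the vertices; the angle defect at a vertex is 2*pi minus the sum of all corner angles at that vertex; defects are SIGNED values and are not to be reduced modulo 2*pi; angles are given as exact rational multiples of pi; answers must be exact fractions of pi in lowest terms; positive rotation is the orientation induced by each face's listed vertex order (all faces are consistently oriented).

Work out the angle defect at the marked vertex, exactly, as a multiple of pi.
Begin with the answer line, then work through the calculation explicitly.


Answer: defect(P3) = (3/4)*pi

Sum of corner angles at P3: (5/4)*pi
defect = 2*pi - (5/4)*pi


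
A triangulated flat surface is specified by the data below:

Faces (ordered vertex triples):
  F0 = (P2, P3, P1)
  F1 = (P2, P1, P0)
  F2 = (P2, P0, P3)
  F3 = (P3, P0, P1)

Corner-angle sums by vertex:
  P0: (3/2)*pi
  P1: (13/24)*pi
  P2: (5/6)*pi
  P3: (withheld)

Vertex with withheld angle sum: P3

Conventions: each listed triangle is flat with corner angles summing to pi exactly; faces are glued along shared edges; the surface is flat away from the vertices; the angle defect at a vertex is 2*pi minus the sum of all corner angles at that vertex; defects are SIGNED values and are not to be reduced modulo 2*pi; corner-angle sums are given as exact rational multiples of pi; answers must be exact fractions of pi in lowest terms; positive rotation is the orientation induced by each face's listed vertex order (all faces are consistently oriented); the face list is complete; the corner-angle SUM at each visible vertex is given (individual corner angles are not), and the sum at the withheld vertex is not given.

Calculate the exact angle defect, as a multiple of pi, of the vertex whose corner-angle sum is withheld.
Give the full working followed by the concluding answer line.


V = 4, E = 6, F = 4; chi = V - E + F = 2
Gauss-Bonnet: total defect = 2*pi*chi = 4*pi; visible defects sum to (25/8)*pi

Answer: defect(P3) = (7/8)*pi


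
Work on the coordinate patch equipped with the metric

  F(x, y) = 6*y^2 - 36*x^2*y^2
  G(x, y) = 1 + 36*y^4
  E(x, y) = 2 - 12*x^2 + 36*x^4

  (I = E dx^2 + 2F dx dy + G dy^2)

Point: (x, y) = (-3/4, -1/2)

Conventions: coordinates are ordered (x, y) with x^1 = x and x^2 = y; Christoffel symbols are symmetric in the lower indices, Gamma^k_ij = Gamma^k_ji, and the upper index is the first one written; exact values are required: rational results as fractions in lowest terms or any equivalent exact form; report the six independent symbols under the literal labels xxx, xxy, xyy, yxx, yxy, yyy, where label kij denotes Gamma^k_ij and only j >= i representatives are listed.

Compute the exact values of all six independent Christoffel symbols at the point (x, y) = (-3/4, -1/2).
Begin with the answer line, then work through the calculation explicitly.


Answer: Gamma_xxx = -1368/569, Gamma_xxy = 0, Gamma_xyy = 912/569, Gamma_yxx = 864/569, Gamma_yxy = 0, Gamma_yyy = -576/569

E = 425/64, F = -57/16, G = 13/4 at the point
E_x = -171/4, E_y = 0, F_x = 27/2, F_y = 57/4, G_x = 0, G_y = -18
EG - F^2 = 569/64;  g^inv = (64/569) * [[13/4, 57/16], [57/16, 425/64]]
first-kind symbols [ij,l] = (1/2)(d_i g_jl + d_j g_il - d_l g_ij): [xx,x] = E_x/2 = -171/8, [xx,y] = F_x - E_y/2 = 27/2, [xy,x] = E_y/2 = 0, [xy,y] = G_x/2 = 0, [yy,x] = F_y - G_x/2 = 57/4, [yy,y] = G_y/2 = -9
Gamma^x_ij = (G*[ij,x] - F*[ij,y])/(EG - F^2), Gamma^y_ij = (E*[ij,y] - F*[ij,x])/(EG - F^2)


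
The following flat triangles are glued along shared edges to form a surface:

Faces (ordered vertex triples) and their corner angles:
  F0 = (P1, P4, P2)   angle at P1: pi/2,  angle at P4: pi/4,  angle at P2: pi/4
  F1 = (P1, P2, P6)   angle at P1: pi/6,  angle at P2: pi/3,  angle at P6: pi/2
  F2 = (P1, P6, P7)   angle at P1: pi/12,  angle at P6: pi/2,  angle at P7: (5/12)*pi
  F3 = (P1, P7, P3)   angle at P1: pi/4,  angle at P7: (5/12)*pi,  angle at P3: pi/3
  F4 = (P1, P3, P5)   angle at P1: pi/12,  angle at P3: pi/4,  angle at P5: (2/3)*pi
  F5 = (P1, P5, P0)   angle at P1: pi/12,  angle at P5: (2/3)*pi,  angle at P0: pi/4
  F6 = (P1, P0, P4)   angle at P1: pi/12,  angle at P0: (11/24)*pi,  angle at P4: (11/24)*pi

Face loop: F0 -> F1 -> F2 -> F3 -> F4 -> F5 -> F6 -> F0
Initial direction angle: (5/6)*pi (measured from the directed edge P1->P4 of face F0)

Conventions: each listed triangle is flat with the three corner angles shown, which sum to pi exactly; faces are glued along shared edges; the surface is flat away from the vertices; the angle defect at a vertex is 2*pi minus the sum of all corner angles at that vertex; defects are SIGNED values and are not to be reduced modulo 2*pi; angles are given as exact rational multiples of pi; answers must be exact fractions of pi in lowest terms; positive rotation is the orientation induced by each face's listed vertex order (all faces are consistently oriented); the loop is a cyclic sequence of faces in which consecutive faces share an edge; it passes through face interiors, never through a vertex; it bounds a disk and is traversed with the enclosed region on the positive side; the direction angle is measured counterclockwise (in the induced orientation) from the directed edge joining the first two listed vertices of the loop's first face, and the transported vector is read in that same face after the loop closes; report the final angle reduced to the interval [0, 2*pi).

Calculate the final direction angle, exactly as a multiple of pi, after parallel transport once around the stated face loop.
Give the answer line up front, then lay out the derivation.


Answer: final direction angle = (19/12)*pi

enclosed vertex P1: corner angles sum to (5/4)*pi, defect = 2*pi - (5/4)*pi = (3/4)*pi
adding the enclosed defects to the starting angle (mod 2*pi, induced orientation) gives the holonomy
final angle = (5/6)*pi + (3/4)*pi = (19/12)*pi (mod 2*pi)


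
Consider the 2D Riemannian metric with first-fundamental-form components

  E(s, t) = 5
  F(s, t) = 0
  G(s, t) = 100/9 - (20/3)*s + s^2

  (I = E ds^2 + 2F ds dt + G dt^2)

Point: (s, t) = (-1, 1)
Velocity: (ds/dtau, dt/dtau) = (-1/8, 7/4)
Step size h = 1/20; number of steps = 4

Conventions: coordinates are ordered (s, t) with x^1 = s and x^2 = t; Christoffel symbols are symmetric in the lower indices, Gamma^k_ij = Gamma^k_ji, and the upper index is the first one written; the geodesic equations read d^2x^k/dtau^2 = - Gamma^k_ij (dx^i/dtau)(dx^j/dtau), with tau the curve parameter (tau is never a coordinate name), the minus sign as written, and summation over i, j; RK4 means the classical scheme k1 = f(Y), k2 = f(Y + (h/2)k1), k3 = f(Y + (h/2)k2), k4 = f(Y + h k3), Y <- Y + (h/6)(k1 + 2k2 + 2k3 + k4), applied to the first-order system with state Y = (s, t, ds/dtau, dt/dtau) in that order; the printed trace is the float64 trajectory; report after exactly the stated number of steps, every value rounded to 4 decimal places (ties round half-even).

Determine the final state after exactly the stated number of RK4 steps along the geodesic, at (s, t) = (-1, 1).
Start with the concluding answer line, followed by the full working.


Answer: s = -1.0775, t = 1.3452, ds/dtau = -0.6450, dt/dtau = 1.6891

f(Y) = (ds/dtau, dt/dtau, -Gamma^s_ij Y'^i Y'^j, -Gamma^t_ij Y'^i Y'^j) with the Gammas evaluated at the stage position; h = 0.050000; intermediate values shown to 6 dp
step 0: s = -1.0000, t = 1.0000, ds/dtau = -0.1250, dt/dtau = 1.7500
step 1:
  k1: at (s, t) = (-1.000000, 1.000000), (ds/dtau, dt/dtau) = (-0.125000, 1.750000); Gamma_sss = 0.000000, Gamma_sst = 0.000000, Gamma_stt = 0.866667, Gamma_tss = 0.000000, Gamma_tst = -0.230769, Gamma_ttt = 0.000000; k1 = (-0.125000, 1.750000, -2.654167, -0.100962)
  k2: at (s, t) = (-1.003125, 1.043750), (ds/dtau, dt/dtau) = (-0.191354, 1.747476); Gamma_sss = 0.000000, Gamma_sst = 0.000000, Gamma_stt = 0.867292, Gamma_tss = 0.000000, Gamma_tst = -0.230603, Gamma_ttt = 0.000000; k2 = (-0.191354, 1.747476, -2.648424, -0.154221)
  k3: at (s, t) = (-1.004784, 1.043687), (ds/dtau, dt/dtau) = (-0.191211, 1.746144); Gamma_sss = 0.000000, Gamma_sst = 0.000000, Gamma_stt = 0.867623, Gamma_tss = 0.000000, Gamma_tst = -0.230515, Gamma_ttt = 0.000000; k3 = (-0.191211, 1.746144, -2.645402, -0.153929)
  k4: at (s, t) = (-1.009561, 1.087307), (ds/dtau, dt/dtau) = (-0.257270, 1.742304); Gamma_sss = 0.000000, Gamma_sst = 0.000000, Gamma_stt = 0.868579, Gamma_tss = 0.000000, Gamma_tst = -0.230261, Gamma_ttt = 0.000000; k4 = (-0.257270, 1.742304, -2.636677, -0.206426)
  Y <- Y + (h/6)(k1 + 2k2 + 2k3 + k4): s = -1.0096, t = 1.0873, ds/dtau = -0.2573, dt/dtau = 1.7423
step 2:
  k1: at (s, t) = (-1.009562, 1.087330), (ds/dtau, dt/dtau) = (-0.257321, 1.742303); Gamma_sss = 0.000000, Gamma_sst = 0.000000, Gamma_stt = 0.868579, Gamma_tss = 0.000000, Gamma_tst = -0.230261, Gamma_ttt = 0.000000; k1 = (-0.257321, 1.742303, -2.636674, -0.206466)
  k2: at (s, t) = (-1.015995, 1.130887), (ds/dtau, dt/dtau) = (-0.323238, 1.737141); Gamma_sss = 0.000000, Gamma_sst = 0.000000, Gamma_stt = 0.869866, Gamma_tss = 0.000000, Gamma_tst = -0.229921, Gamma_ttt = 0.000000; k2 = (-0.323238, 1.737141, -2.624957, -0.258205)
  k3: at (s, t) = (-1.017643, 1.130758), (ds/dtau, dt/dtau) = (-0.322945, 1.735847); Gamma_sss = 0.000000, Gamma_sst = 0.000000, Gamma_stt = 0.870195, Gamma_tss = 0.000000, Gamma_tst = -0.229833, Gamma_ttt = 0.000000; k3 = (-0.322945, 1.735847, -2.622043, -0.257681)
  k4: at (s, t) = (-1.025709, 1.174122), (ds/dtau, dt/dtau) = (-0.388423, 1.729419); Gamma_sss = 0.000000, Gamma_sst = 0.000000, Gamma_stt = 0.871808, Gamma_tss = 0.000000, Gamma_tst = -0.229408, Gamma_ttt = 0.000000; k4 = (-0.388423, 1.729419, -2.607482, -0.308208)
  Y <- Y + (h/6)(k1 + 2k2 + 2k3 + k4): s = -1.0257, t = 1.1741, ds/dtau = -0.3885, dt/dtau = 1.7294
step 3:
  k1: at (s, t) = (-1.025713, 1.174144), (ds/dtau, dt/dtau) = (-0.388472, 1.729416); Gamma_sss = 0.000000, Gamma_sst = 0.000000, Gamma_stt = 0.871809, Gamma_tss = 0.000000, Gamma_tst = -0.229408, Gamma_ttt = 0.000000; k1 = (-0.388472, 1.729416, -2.607475, -0.308246)
  k2: at (s, t) = (-1.035424, 1.217379), (ds/dtau, dt/dtau) = (-0.453659, 1.721709); Gamma_sss = 0.000000, Gamma_sst = 0.000000, Gamma_stt = 0.873752, Gamma_tss = 0.000000, Gamma_tst = -0.228898, Gamma_ttt = 0.000000; k2 = (-0.453659, 1.721709, -2.590047, -0.357570)
  k3: at (s, t) = (-1.037054, 1.217186), (ds/dtau, dt/dtau) = (-0.453223, 1.720476); Gamma_sss = 0.000000, Gamma_sst = 0.000000, Gamma_stt = 0.874077, Gamma_tss = 0.000000, Gamma_tst = -0.228813, Gamma_ttt = 0.000000; k3 = (-0.453223, 1.720476, -2.587303, -0.356838)
  k4: at (s, t) = (-1.048374, 1.260168), (ds/dtau, dt/dtau) = (-0.517837, 1.711574); Gamma_sss = 0.000000, Gamma_sst = 0.000000, Gamma_stt = 0.876341, Gamma_tss = 0.000000, Gamma_tst = -0.228222, Gamma_ttt = 0.000000; k4 = (-0.517837, 1.711574, -2.567228, -0.404553)
  Y <- Y + (h/6)(k1 + 2k2 + 2k3 + k4): s = -1.0484, t = 1.2602, ds/dtau = -0.5179, dt/dtau = 1.7116
step 4:
  k1: at (s, t) = (-1.048380, 1.260188), (ds/dtau, dt/dtau) = (-0.517884, 1.711569); Gamma_sss = 0.000000, Gamma_sst = 0.000000, Gamma_stt = 0.876343, Gamma_tss = 0.000000, Gamma_tst = -0.228221, Gamma_ttt = 0.000000; k1 = (-0.517884, 1.711569, -2.567217, -0.404588)
  k2: at (s, t) = (-1.061327, 1.302978), (ds/dtau, dt/dtau) = (-0.582064, 1.701454); Gamma_sss = 0.000000, Gamma_sst = 0.000000, Gamma_stt = 0.878932, Gamma_tss = 0.000000, Gamma_tst = -0.227549, Gamma_ttt = 0.000000; k2 = (-0.582064, 1.701454, -2.544461, -0.450709)
  k3: at (s, t) = (-1.062931, 1.302725), (ds/dtau, dt/dtau) = (-0.581495, 1.700301); Gamma_sss = 0.000000, Gamma_sst = 0.000000, Gamma_stt = 0.879253, Gamma_tss = 0.000000, Gamma_tst = -0.227466, Gamma_ttt = 0.000000; k3 = (-0.581495, 1.700301, -2.541941, -0.449799)
  k4: at (s, t) = (-1.077455, 1.345203), (ds/dtau, dt/dtau) = (-0.644981, 1.689079); Gamma_sss = 0.000000, Gamma_sst = 0.000000, Gamma_stt = 0.882158, Gamma_tss = 0.000000, Gamma_tst = -0.226717, Gamma_ttt = 0.000000; k4 = (-0.644981, 1.689079, -2.516784, -0.493981)
  Y <- Y + (h/6)(k1 + 2k2 + 2k3 + k4): s = -1.0775, t = 1.3452, ds/dtau = -0.6450, dt/dtau = 1.6891
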